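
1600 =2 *800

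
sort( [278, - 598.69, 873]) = [- 598.69,278,873 ] 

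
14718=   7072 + 7646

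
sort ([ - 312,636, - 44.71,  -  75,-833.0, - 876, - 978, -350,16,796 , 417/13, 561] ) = [ - 978, - 876,- 833.0, - 350, - 312,- 75, - 44.71, 16,417/13, 561,  636, 796]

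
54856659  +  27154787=82011446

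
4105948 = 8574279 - 4468331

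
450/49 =9+ 9/49  =  9.18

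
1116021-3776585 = -2660564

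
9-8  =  1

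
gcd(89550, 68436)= 18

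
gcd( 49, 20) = 1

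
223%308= 223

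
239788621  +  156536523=396325144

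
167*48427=8087309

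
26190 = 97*270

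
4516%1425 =241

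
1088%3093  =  1088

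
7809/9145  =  7809/9145  =  0.85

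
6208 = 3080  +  3128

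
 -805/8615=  - 161/1723 =- 0.09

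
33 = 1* 33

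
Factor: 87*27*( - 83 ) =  - 194967=- 3^4*29^1*83^1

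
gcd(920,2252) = 4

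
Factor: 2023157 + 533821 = 2^1*3^1 * 426163^1 =2556978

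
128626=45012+83614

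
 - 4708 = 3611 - 8319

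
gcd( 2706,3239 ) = 41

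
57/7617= 19/2539 = 0.01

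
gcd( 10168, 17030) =2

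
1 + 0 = 1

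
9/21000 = 3/7000 = 0.00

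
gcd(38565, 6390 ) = 45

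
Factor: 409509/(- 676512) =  - 523/864 = -2^( -5)*3^ ( - 3)*523^1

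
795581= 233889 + 561692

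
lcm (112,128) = 896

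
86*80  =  6880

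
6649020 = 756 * 8795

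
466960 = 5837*80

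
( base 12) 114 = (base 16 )a0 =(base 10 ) 160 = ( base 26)64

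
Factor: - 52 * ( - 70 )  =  2^3 * 5^1 * 7^1 * 13^1 = 3640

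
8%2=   0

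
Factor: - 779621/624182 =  - 2^(-1 ) * 13^ ( -1 )*24007^( - 1)*779621^1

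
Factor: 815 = 5^1*163^1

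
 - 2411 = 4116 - 6527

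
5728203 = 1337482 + 4390721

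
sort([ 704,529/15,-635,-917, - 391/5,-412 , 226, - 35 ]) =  [ - 917,-635,  -  412, - 391/5, - 35, 529/15, 226, 704 ]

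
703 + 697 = 1400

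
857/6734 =857/6734 = 0.13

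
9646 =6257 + 3389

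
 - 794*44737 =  - 35521178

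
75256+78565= 153821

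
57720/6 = 9620 = 9620.00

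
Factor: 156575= 5^2*6263^1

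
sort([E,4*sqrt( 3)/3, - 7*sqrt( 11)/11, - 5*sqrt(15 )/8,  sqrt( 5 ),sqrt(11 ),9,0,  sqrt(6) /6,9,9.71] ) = [ -5*sqrt (15 )/8, - 7*sqrt(11 ) /11,0,sqrt( 6) /6,sqrt( 5) , 4*sqrt(3 )/3, E,sqrt( 11 ), 9,  9, 9.71]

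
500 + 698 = 1198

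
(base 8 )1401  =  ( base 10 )769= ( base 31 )OP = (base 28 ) rd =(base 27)11D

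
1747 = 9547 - 7800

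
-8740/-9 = 8740/9 = 971.11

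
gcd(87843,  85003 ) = 1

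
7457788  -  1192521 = 6265267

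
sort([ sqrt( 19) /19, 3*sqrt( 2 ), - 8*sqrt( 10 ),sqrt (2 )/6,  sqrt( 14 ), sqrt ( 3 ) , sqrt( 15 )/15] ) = [ - 8*sqrt( 10), sqrt( 19)/19,sqrt( 2)/6, sqrt( 15) /15,sqrt( 3 )  ,  sqrt( 14 ),3*sqrt(2)]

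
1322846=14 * 94489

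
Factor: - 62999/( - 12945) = 73/15 = 3^( - 1 ) *5^( - 1)*73^1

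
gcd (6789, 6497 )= 73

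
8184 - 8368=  - 184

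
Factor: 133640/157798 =2^2* 5^1*13^1*307^( - 1 ) = 260/307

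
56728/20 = 2836 + 2/5 = 2836.40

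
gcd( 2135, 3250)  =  5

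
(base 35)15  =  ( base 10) 40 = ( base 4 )220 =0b101000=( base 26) 1e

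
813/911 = 813/911 = 0.89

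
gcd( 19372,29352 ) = 4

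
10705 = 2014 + 8691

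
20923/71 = 294+49/71 = 294.69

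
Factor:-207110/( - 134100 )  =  2^(-1)*3^(-2 )*5^(-1)*139^1 = 139/90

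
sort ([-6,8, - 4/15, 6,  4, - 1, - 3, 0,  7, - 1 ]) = [ - 6, - 3, - 1, - 1, - 4/15,0, 4 , 6,  7, 8]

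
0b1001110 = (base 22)3C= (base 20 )3i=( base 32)2E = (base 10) 78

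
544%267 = 10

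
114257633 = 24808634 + 89448999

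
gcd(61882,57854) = 2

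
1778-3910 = -2132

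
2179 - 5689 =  - 3510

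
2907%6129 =2907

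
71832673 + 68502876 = 140335549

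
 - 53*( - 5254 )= 278462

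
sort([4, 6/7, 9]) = [6/7, 4, 9] 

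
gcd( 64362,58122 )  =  6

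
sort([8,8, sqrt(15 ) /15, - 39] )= [ - 39,sqrt(15) /15,8,8]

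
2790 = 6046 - 3256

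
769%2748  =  769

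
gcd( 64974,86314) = 2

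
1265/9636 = 115/876 = 0.13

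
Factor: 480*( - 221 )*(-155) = 2^5*3^1*5^2* 13^1*17^1* 31^1 = 16442400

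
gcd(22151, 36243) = 1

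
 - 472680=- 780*606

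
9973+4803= 14776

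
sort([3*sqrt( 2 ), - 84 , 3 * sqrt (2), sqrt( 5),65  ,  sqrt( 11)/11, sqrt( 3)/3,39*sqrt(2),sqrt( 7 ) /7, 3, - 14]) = [ - 84, - 14,sqrt( 11)/11, sqrt (7)/7, sqrt(3 )/3,sqrt( 5 ),  3, 3  *  sqrt(2 ),  3 * sqrt (2), 39 * sqrt ( 2), 65 ] 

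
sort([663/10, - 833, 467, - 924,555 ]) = [ - 924, -833, 663/10,467,555 ]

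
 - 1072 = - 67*16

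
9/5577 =3/1859 = 0.00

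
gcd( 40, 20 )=20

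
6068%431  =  34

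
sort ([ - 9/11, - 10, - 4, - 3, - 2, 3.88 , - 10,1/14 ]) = [ - 10, - 10 , - 4, - 3 ,-2 , - 9/11,1/14 , 3.88]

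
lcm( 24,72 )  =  72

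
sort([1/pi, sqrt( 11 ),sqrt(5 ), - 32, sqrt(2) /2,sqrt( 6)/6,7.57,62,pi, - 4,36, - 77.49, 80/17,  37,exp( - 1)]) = [ - 77.49, - 32 , - 4,  1/pi, exp( - 1), sqrt( 6)/6,sqrt(2 ) /2,sqrt(5),pi,  sqrt(11),80/17,7.57,36,  37, 62]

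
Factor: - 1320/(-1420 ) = 2^1*3^1*11^1*71^ ( - 1 ) = 66/71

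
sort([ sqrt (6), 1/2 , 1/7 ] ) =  [ 1/7,1/2,sqrt(6) ] 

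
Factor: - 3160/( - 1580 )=2^1= 2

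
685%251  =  183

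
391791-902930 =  - 511139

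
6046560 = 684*8840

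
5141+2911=8052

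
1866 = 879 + 987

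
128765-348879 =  - 220114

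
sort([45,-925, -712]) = [- 925,  -  712,  45]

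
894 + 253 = 1147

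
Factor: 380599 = 107^1*3557^1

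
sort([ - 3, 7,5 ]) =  [ - 3  ,  5,  7]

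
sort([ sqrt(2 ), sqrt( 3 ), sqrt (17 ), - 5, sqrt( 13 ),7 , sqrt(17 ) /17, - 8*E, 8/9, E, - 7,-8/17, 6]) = [ - 8*E,-7,-5, - 8/17,sqrt( 17 ) /17, 8/9,  sqrt( 2), sqrt( 3 ),E, sqrt( 13 ),sqrt( 17 ), 6,7 ]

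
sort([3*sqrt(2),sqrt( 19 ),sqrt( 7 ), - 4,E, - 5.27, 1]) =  [ - 5.27, - 4, 1, sqrt(7), E,3 * sqrt(2), sqrt(19 ) ] 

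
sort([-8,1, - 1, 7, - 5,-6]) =[-8, - 6, - 5, - 1,1,7 ] 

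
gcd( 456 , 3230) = 38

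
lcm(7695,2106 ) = 200070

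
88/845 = 88/845 = 0.10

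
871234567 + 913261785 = 1784496352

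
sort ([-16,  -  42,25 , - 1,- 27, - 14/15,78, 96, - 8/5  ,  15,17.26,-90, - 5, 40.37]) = [ - 90, - 42, - 27, - 16, - 5, - 8/5, -1 ,-14/15,  15,17.26,25,  40.37, 78,96] 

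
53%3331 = 53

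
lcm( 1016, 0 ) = 0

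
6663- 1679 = 4984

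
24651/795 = 31+2/265= 31.01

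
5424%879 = 150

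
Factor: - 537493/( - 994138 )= 2^ ( - 1)*11^1*131^1*373^1*497069^(-1 )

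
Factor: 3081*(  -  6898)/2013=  - 7084246/671 = - 2^1*11^( - 1)*13^1*61^(-1)*79^1 * 3449^1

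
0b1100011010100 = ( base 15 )1d3b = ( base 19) HBA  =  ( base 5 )200411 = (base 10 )6356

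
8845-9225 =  -380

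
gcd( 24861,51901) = 1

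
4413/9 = 1471/3 = 490.33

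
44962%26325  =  18637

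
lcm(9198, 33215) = 597870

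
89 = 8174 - 8085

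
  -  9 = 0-9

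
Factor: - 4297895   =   - 5^1 * 7^1 * 19^1 * 23^1*281^1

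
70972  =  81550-10578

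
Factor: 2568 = 2^3*3^1 * 107^1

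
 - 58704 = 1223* (-48)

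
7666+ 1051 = 8717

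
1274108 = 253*5036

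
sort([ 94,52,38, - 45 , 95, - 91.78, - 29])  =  [-91.78, - 45, - 29, 38, 52, 94, 95] 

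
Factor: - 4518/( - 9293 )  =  2^1*3^2*251^1*9293^( - 1 ) 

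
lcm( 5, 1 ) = 5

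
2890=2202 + 688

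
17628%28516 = 17628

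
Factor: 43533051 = 3^1 *14511017^1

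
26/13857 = 26/13857=0.00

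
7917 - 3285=4632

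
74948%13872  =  5588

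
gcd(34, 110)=2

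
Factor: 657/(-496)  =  - 2^ (  -  4)*3^2*31^(- 1)*73^1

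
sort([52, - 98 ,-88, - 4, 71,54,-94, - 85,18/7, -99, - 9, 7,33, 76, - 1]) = [ - 99, -98, - 94, - 88,-85,  -  9 , - 4 , - 1,18/7, 7, 33 , 52, 54,71, 76]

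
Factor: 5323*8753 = 46592219 = 5323^1*8753^1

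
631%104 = 7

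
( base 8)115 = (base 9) 85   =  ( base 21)3e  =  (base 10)77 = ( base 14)57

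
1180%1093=87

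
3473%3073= 400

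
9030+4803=13833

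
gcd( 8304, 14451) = 3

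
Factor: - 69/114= - 2^( - 1 )*19^( - 1) *23^1  =  -  23/38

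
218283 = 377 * 579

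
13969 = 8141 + 5828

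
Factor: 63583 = 13^1*67^1*73^1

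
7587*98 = 743526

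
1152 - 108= 1044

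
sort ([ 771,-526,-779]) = [-779,-526,771 ] 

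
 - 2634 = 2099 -4733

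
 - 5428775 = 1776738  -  7205513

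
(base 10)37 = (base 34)13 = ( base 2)100101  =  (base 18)21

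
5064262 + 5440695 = 10504957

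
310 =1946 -1636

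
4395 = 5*879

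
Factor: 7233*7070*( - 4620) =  - 236254372200 = - 2^3*3^2* 5^2*7^2*11^1*101^1*2411^1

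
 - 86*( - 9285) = 798510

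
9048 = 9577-529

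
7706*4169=32126314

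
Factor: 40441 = 37^1*  1093^1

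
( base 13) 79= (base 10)100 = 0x64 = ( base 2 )1100100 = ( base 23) 48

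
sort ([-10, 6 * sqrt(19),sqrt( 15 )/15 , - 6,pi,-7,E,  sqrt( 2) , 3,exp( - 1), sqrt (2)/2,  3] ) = [ - 10, - 7,-6,sqrt (15) /15, exp( - 1 ),sqrt(2)/2, sqrt( 2),  E, 3,  3,pi,6*sqrt(19)]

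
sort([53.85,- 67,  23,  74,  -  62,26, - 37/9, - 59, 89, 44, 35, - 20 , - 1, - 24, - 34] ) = [-67  , -62, -59, - 34,-24,-20, - 37/9, - 1, 23, 26, 35, 44,53.85, 74 , 89]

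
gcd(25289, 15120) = 1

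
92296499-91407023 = 889476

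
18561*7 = 129927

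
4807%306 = 217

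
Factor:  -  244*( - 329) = 80276  =  2^2*7^1*47^1*61^1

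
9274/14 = 662 + 3/7 = 662.43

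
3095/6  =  515+5/6  =  515.83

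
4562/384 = 2281/192 = 11.88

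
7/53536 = 1/7648  =  0.00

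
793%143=78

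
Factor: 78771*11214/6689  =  2^1*3^3*7^2 * 11^2*31^1 * 89^1*6689^(  -  1 )  =  883337994/6689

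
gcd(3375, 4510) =5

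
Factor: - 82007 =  - 82007^1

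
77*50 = 3850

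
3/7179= 1/2393  =  0.00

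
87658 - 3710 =83948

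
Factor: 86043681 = 3^3*17^2 * 11027^1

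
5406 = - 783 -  - 6189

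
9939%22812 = 9939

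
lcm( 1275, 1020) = 5100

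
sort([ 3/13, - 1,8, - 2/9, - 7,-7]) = [ - 7, - 7, - 1, - 2/9,3/13, 8]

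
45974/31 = 1483 + 1/31 = 1483.03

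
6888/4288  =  861/536 = 1.61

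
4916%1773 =1370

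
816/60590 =408/30295 = 0.01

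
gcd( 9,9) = 9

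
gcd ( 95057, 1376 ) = 1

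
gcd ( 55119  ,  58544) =1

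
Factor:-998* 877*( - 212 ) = 185552152 = 2^3 * 53^1*499^1*877^1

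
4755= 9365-4610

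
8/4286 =4/2143=0.00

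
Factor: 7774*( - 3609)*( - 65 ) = 2^1  *  3^2*5^1  *  13^3 * 23^1*401^1= 1823663790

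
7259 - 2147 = 5112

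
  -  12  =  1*( - 12 ) 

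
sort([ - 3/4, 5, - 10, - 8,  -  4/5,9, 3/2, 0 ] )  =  [ - 10, - 8, - 4/5 ,-3/4,0,  3/2, 5, 9 ]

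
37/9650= 37/9650  =  0.00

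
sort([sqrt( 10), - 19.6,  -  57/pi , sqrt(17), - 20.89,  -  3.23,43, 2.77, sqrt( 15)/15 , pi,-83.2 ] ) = [ - 83.2,-20.89,  -  19.6, - 57/pi,  -  3.23,sqrt(15 ) /15,2.77,pi,sqrt(10), sqrt( 17), 43 ]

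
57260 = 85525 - 28265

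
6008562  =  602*9981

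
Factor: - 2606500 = -2^2*5^3*13^1*401^1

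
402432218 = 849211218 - 446779000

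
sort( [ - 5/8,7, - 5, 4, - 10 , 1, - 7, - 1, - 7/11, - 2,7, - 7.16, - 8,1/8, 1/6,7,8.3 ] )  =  [ - 10, - 8, - 7.16, - 7,  -  5, - 2, - 1,  -  7/11, - 5/8,  1/8,1/6, 1, 4,7,  7, 7,  8.3]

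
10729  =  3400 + 7329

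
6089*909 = 5534901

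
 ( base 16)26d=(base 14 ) 325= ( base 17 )229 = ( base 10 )621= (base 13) 38A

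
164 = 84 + 80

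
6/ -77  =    -  1+71/77 = - 0.08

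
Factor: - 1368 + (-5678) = -2^1*13^1*271^1 = - 7046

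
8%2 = 0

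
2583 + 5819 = 8402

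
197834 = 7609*26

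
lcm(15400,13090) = 261800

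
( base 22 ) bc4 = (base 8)12730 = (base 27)7i3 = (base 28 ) 73k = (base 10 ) 5592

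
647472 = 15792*41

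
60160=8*7520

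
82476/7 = 11782 + 2/7 = 11782.29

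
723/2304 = 241/768 = 0.31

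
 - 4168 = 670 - 4838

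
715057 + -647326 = 67731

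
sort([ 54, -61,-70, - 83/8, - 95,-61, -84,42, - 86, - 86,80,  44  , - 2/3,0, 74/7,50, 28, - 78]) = [ - 95, - 86,  -  86, - 84, - 78 , - 70, - 61,- 61,-83/8, - 2/3, 0, 74/7,  28 , 42, 44,  50,54,  80]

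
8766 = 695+8071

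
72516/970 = 36258/485= 74.76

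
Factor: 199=199^1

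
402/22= 18 + 3/11 = 18.27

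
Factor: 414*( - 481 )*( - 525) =104545350 = 2^1  *3^3 * 5^2*7^1*13^1*23^1 * 37^1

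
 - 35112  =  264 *( - 133 )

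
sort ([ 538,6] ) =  [6, 538] 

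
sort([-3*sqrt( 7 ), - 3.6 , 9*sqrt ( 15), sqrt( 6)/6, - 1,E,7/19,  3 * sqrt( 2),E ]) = [ - 3*sqrt ( 7), - 3.6,  -  1, 7/19,sqrt( 6)/6, E, E, 3 * sqrt(2 ),9*sqrt( 15 )] 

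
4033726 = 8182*493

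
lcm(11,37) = 407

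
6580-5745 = 835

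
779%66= 53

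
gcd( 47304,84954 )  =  6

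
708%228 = 24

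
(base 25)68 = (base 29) 5D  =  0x9E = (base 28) 5i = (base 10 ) 158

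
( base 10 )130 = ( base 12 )aa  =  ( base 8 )202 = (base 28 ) 4i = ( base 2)10000010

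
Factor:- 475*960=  - 2^6*3^1*5^3*19^1 =- 456000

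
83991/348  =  27997/116 = 241.35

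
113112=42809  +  70303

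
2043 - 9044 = - 7001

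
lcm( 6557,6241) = 518003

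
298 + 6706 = 7004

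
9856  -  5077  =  4779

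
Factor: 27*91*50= 2^1*3^3*5^2*7^1 *13^1 = 122850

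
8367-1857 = 6510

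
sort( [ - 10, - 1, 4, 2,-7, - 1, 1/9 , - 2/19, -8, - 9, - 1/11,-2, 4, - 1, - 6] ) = [- 10, - 9, - 8, - 7,- 6, - 2 , - 1, - 1, - 1 , - 2/19, - 1/11, 1/9,2 , 4, 4]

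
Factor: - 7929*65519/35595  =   - 57722239/3955= - 5^( - 1) * 7^( - 1 ) * 113^( - 1)*881^1 * 65519^1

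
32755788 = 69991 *468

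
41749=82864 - 41115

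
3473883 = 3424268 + 49615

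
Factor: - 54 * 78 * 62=-261144 = - 2^3* 3^4*13^1*31^1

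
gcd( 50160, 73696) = 16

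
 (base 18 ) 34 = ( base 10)58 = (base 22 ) 2E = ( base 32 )1q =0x3a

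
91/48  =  91/48 = 1.90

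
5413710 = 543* 9970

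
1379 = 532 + 847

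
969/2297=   969/2297 = 0.42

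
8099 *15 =121485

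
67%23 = 21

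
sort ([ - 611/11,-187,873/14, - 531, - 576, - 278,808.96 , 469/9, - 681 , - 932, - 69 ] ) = [ - 932, - 681, - 576,-531 , - 278 ,  -  187, - 69, - 611/11,469/9 , 873/14,808.96] 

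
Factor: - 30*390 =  - 11700 = - 2^2* 3^2*5^2 * 13^1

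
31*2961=91791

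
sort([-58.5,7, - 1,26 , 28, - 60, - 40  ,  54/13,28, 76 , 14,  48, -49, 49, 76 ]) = [-60, - 58.5, - 49,  -  40,-1,54/13,7,14,26 , 28,28, 48 , 49,  76 , 76]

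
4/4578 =2/2289 = 0.00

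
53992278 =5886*9173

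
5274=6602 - 1328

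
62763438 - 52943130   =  9820308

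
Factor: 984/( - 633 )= - 2^3*41^1*211^(  -  1) = -328/211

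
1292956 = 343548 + 949408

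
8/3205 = 8/3205  =  0.00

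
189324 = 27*7012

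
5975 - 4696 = 1279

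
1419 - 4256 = - 2837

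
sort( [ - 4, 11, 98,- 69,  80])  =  [ - 69, - 4, 11,80,98]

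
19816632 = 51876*382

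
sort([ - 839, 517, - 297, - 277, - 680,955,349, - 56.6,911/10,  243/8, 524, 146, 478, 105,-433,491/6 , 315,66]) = [ - 839,- 680 , - 433,  -  297, - 277, - 56.6, 243/8, 66,  491/6, 911/10, 105, 146, 315, 349, 478, 517, 524, 955 ]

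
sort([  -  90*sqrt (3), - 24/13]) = [ - 90 * sqrt ( 3 ), - 24/13]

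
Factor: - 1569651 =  - 3^1*37^1*79^1*179^1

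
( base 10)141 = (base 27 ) 56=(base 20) 71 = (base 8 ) 215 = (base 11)119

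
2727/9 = 303 = 303.00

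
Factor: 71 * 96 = 6816 = 2^5*3^1 * 71^1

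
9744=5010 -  - 4734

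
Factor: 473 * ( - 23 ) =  - 11^1*23^1*43^1  =  -10879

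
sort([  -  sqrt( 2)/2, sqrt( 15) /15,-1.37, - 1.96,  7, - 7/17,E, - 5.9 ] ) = [  -  5.9, - 1.96, - 1.37, - sqrt( 2 ) /2,  -  7/17,sqrt( 15 )/15,  E, 7 ]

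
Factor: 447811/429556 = 2^( - 2)*7^2*13^1 * 17^( - 1)*19^1*37^1*6317^( - 1)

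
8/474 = 4/237 = 0.02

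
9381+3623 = 13004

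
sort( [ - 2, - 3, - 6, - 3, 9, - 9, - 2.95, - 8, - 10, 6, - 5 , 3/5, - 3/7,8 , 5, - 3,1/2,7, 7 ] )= [ - 10 , - 9, - 8,-6,- 5 ,  -  3, - 3, - 3, - 2.95,  -  2, - 3/7 , 1/2, 3/5 , 5 , 6,  7,  7,8,9 ]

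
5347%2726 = 2621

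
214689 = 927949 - 713260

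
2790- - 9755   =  12545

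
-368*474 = -174432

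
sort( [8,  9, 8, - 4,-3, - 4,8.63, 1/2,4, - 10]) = [ - 10 ,  -  4, -4, -3 , 1/2,  4,  8, 8 , 8.63,9]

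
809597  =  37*21881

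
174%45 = 39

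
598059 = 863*693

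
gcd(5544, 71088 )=24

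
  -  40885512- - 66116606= 25231094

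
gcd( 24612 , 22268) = 1172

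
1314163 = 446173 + 867990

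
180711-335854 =- 155143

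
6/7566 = 1/1261 = 0.00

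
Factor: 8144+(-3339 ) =5^1*31^2 = 4805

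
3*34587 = 103761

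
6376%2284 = 1808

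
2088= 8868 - 6780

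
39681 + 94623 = 134304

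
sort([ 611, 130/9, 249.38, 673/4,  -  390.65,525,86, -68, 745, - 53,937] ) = [ - 390.65,- 68, - 53,  130/9,86,673/4,  249.38,525, 611,  745, 937]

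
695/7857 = 695/7857= 0.09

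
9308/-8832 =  -2 + 2089/2208 = - 1.05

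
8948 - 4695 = 4253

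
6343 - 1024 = 5319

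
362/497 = 362/497 =0.73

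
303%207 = 96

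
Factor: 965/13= 5^1*13^( - 1 )*193^1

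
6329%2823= 683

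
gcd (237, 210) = 3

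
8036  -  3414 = 4622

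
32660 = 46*710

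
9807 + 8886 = 18693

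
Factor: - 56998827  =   -3^2*47^3*61^1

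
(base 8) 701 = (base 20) 129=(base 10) 449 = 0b111000001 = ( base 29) FE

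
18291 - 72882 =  - 54591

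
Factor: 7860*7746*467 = 2^3 * 3^2 * 5^1 * 131^1 * 467^1 *1291^1 = 28432622520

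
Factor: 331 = 331^1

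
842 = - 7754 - -8596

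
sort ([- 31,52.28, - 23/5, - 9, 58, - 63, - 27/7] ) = [ - 63, - 31,-9, - 23/5,-27/7, 52.28,58] 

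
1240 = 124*10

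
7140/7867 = 7140/7867 = 0.91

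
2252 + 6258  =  8510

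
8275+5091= 13366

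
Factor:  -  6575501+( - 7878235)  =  -14453736=-2^3 * 3^1* 11^1*53^1*1033^1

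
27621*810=22373010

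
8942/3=8942/3 = 2980.67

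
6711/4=6711/4 =1677.75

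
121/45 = 2 + 31/45= 2.69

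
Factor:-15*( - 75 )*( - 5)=  -  5625 = - 3^2 * 5^4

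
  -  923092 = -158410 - 764682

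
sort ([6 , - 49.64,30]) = [  -  49.64,6, 30] 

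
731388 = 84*8707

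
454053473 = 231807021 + 222246452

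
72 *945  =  68040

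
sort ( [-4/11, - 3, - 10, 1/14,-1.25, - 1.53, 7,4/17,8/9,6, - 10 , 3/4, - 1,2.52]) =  [ - 10, - 10, - 3, - 1.53,- 1.25,  -  1,-4/11, 1/14, 4/17  ,  3/4, 8/9, 2.52, 6, 7]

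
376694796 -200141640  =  176553156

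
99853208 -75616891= 24236317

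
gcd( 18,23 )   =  1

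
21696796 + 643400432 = 665097228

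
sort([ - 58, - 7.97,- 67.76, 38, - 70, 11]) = [ - 70, - 67.76,-58, - 7.97, 11,38 ] 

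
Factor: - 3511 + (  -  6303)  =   - 9814 = - 2^1 * 7^1  *701^1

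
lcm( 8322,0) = 0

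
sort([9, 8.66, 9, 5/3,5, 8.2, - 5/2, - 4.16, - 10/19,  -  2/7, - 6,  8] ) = [ - 6 ,-4.16, - 5/2, - 10/19,-2/7,  5/3,5, 8, 8.2, 8.66, 9, 9]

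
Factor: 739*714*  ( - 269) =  -2^1* 3^1*7^1*17^1*269^1*739^1 = - 141936774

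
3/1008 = 1/336 = 0.00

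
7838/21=7838/21= 373.24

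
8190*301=2465190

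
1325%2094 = 1325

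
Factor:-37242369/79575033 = - 12414123/26525011 = - 3^2*127^1*131^( - 1 )*10861^1 *202481^( - 1) 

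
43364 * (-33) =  - 1431012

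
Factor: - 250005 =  - 3^1*5^1 * 7^1*2381^1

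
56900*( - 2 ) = -113800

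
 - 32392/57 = -32392/57 = -568.28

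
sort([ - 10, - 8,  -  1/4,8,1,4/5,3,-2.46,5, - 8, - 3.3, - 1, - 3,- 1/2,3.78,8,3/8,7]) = [ - 10, - 8, - 8, - 3.3,- 3, - 2.46, - 1, - 1/2, - 1/4,  3/8,4/5, 1,3,3.78, 5,7,8, 8]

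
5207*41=213487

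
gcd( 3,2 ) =1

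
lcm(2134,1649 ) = 36278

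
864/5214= 144/869 =0.17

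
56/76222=28/38111 = 0.00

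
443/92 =443/92  =  4.82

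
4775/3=1591  +  2/3 =1591.67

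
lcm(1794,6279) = 12558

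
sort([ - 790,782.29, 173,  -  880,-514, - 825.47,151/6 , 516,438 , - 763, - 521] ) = [ - 880,  -  825.47, - 790 , - 763, - 521,- 514,  151/6,173 , 438, 516  ,  782.29 ] 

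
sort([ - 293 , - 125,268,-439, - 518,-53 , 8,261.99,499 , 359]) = [ - 518, - 439, - 293,-125 , - 53, 8 , 261.99,268,359,  499] 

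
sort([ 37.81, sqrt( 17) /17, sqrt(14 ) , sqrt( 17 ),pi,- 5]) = [ - 5, sqrt( 17 ) /17,pi, sqrt( 14),sqrt(17),  37.81] 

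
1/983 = 1/983=0.00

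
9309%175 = 34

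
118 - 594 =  - 476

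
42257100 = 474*89150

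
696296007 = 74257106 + 622038901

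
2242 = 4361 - 2119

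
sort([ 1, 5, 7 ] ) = [ 1, 5,  7 ]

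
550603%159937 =70792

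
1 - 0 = 1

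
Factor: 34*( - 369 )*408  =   - 5118768 = - 2^4*3^3*17^2*41^1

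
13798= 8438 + 5360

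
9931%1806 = 901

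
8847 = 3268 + 5579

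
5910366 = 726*8141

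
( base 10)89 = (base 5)324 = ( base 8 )131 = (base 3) 10022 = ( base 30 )2T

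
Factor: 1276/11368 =11/98= 2^( - 1)*7^ ( -2)*11^1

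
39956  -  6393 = 33563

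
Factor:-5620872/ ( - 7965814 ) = 2810436/3982907 = 2^2*3^1*103^( - 1 )*38669^(-1)* 234203^1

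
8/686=4/343= 0.01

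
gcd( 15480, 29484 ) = 36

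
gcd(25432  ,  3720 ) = 8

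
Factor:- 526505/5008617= - 3^(  -  2)*5^1*7^3*307^1*556513^( - 1 ) 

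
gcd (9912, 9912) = 9912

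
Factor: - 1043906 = - 2^1*79^1 * 6607^1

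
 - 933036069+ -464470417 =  - 1397506486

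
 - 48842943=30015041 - 78857984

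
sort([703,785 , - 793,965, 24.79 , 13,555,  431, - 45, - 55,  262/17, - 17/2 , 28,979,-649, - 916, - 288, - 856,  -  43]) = [-916, - 856 , - 793,-649, - 288, - 55, - 45, - 43, -17/2, 13,262/17,24.79,28,431,555,703,785, 965 , 979 ]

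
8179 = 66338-58159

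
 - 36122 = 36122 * ( - 1 ) 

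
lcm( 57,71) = 4047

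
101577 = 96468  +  5109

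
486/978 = 81/163 = 0.50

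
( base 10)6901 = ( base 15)20a1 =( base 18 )1357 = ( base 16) 1af5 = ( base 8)15365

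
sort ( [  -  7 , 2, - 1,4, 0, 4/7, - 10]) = [  -  10, - 7,-1,0, 4/7 , 2,4] 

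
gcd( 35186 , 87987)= 1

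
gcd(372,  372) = 372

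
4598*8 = 36784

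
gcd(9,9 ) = 9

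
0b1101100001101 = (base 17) 16g6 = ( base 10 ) 6925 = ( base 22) e6h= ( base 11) 5226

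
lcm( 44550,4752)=356400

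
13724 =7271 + 6453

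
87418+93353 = 180771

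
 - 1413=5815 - 7228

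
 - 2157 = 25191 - 27348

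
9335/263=9335/263= 35.49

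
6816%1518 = 744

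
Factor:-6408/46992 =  - 2^( - 1)*3^1*11^(  -  1 ) =- 3/22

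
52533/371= 141+222/371=141.60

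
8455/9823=445/517= 0.86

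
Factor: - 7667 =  - 11^1*17^1*41^1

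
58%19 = 1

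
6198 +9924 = 16122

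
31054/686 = 45 + 92/343  =  45.27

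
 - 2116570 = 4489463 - 6606033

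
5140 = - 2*( - 2570) 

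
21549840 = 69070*312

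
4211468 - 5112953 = -901485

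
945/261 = 105/29 = 3.62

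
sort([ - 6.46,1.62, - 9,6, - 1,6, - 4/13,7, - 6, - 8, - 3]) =[ - 9, - 8, - 6.46, - 6, - 3, - 1,-4/13,1.62,6,6,7] 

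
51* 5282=269382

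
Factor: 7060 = 2^2 * 5^1*353^1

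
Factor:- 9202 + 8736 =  - 466= - 2^1* 233^1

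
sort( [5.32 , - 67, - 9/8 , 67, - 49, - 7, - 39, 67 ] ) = [ - 67, - 49,  -  39, - 7, - 9/8, 5.32,67, 67 ] 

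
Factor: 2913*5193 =15127209 = 3^3*577^1*  971^1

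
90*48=4320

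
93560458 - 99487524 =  - 5927066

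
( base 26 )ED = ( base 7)1046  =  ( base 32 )bp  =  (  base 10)377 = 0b101111001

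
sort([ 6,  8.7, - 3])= [ - 3, 6,  8.7]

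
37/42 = 37/42 = 0.88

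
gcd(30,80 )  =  10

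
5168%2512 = 144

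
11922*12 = 143064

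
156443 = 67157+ 89286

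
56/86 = 28/43 = 0.65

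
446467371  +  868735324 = 1315202695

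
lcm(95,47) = 4465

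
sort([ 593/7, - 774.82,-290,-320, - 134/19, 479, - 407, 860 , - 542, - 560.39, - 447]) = [ - 774.82, -560.39, - 542, - 447, - 407, - 320, - 290, - 134/19,593/7,479, 860]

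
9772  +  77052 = 86824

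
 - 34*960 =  - 32640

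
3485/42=3485/42 = 82.98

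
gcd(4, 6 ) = 2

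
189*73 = 13797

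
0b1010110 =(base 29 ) 2s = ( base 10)86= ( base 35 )2G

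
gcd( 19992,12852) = 1428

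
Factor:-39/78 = - 2^( - 1 ) =- 1/2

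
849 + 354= 1203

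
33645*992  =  33375840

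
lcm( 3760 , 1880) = 3760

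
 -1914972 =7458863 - 9373835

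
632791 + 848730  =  1481521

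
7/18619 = 7/18619  =  0.00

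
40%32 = 8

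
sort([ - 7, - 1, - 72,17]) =[-72 , - 7, - 1, 17]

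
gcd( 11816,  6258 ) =14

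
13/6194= 13/6194 = 0.00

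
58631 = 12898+45733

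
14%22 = 14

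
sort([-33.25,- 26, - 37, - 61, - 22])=[ - 61,-37, - 33.25, - 26, - 22 ] 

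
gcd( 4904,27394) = 2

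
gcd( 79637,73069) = 821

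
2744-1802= 942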